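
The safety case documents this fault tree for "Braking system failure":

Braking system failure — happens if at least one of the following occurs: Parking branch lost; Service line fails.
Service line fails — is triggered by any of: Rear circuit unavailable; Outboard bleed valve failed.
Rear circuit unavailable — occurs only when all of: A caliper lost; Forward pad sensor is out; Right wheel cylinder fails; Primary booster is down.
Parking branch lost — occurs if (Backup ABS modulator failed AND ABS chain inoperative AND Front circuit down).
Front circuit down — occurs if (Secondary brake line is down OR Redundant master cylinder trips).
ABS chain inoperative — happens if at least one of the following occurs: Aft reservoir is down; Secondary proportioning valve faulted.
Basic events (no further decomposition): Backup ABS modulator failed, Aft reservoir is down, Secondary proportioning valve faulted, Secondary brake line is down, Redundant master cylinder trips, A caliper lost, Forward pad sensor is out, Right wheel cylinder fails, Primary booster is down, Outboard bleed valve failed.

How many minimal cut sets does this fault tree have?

ABS chain inoperative [OR]: union of children's cut sets → 2 cut set(s).
Front circuit down [OR]: union of children's cut sets → 2 cut set(s).
Parking branch lost [AND]: one cut set from each child combined → 1 × 2 × 2 = 4 cut set(s).
Rear circuit unavailable [AND]: one cut set from each child combined → 1 × 1 × 1 × 1 = 1 cut set(s).
Service line fails [OR]: union of children's cut sets → 2 cut set(s).
Braking system failure [OR]: union of children's cut sets → 6 cut set(s).
Minimal cut sets: {Aft reservoir is down, Backup ABS modulator failed, Secondary brake line is down}; {Aft reservoir is down, Backup ABS modulator failed, Redundant master cylinder trips}; {Backup ABS modulator failed, Secondary brake line is down, Secondary proportioning valve faulted}; {Backup ABS modulator failed, Redundant master cylinder trips, Secondary proportioning valve faulted}; {A caliper lost, Forward pad sensor is out, Primary booster is down, Right wheel cylinder fails}; {Outboard bleed valve failed}.

6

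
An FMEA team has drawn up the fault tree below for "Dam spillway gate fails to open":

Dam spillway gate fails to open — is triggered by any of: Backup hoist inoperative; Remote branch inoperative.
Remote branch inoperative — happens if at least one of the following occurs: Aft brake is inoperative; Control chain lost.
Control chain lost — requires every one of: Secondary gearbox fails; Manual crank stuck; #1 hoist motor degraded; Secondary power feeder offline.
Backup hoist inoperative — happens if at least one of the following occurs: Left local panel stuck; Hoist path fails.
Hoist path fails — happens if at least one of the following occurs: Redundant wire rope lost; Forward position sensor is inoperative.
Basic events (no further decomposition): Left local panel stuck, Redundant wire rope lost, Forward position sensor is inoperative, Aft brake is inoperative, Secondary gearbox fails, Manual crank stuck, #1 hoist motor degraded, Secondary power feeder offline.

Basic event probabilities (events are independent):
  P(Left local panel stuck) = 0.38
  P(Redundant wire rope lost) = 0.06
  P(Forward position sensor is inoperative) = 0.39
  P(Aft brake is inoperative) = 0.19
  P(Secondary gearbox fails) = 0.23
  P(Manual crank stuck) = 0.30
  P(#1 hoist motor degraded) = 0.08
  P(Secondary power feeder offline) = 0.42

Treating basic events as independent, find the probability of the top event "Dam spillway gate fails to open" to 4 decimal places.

0.7127

P(Hoist path fails) [OR] = 1 − (1−0.06) × (1−0.39) = 0.426600
P(Backup hoist inoperative) [OR] = 1 − (1−0.38) × (1−0.426600) = 0.644492
P(Control chain lost) [AND] = 0.23 × 0.30 × 0.08 × 0.42 = 0.002318
P(Remote branch inoperative) [OR] = 1 − (1−0.19) × (1−0.002318) = 0.191878
P(Dam spillway gate fails to open) [OR] = 1 − (1−0.644492) × (1−0.191878) = 0.712706
Rounded to 4 decimal places: P(Dam spillway gate fails to open) ≈ 0.7127.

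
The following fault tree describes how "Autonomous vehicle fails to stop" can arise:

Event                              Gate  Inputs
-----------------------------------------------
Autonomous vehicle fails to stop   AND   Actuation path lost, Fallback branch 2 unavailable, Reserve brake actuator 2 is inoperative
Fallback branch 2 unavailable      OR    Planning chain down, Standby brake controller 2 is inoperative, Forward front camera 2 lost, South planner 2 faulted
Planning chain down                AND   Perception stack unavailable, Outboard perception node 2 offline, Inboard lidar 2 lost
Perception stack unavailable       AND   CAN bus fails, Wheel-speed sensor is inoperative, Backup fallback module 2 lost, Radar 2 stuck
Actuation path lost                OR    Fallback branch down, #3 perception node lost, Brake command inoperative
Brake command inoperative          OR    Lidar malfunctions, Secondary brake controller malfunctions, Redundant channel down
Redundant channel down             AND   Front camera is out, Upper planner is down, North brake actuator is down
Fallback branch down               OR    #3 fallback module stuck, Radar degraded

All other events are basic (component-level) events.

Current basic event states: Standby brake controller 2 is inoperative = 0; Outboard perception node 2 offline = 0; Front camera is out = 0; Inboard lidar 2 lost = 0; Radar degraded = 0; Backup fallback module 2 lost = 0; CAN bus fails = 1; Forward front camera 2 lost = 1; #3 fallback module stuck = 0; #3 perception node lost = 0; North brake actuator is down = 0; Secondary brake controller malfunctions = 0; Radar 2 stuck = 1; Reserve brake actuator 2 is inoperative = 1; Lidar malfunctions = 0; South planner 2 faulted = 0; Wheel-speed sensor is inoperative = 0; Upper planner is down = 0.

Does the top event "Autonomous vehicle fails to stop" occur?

No

Fallback branch down [OR]: #3 fallback module stuck=not, Radar degraded=not → no input occurs → does not occur.
Redundant channel down [AND]: Front camera is out=not, Upper planner is down=not, North brake actuator is down=not → not all inputs occur → does not occur.
Brake command inoperative [OR]: Lidar malfunctions=not, Secondary brake controller malfunctions=not, Redundant channel down=not → no input occurs → does not occur.
Actuation path lost [OR]: Fallback branch down=not, #3 perception node lost=not, Brake command inoperative=not → no input occurs → does not occur.
Perception stack unavailable [AND]: CAN bus fails=occurs, Wheel-speed sensor is inoperative=not, Backup fallback module 2 lost=not, Radar 2 stuck=occurs → not all inputs occur → does not occur.
Planning chain down [AND]: Perception stack unavailable=not, Outboard perception node 2 offline=not, Inboard lidar 2 lost=not → not all inputs occur → does not occur.
Fallback branch 2 unavailable [OR]: Planning chain down=not, Standby brake controller 2 is inoperative=not, Forward front camera 2 lost=occurs, South planner 2 faulted=not → at least one input occurs → occurs.
Autonomous vehicle fails to stop [AND]: Actuation path lost=not, Fallback branch 2 unavailable=occurs, Reserve brake actuator 2 is inoperative=occurs → not all inputs occur → does not occur.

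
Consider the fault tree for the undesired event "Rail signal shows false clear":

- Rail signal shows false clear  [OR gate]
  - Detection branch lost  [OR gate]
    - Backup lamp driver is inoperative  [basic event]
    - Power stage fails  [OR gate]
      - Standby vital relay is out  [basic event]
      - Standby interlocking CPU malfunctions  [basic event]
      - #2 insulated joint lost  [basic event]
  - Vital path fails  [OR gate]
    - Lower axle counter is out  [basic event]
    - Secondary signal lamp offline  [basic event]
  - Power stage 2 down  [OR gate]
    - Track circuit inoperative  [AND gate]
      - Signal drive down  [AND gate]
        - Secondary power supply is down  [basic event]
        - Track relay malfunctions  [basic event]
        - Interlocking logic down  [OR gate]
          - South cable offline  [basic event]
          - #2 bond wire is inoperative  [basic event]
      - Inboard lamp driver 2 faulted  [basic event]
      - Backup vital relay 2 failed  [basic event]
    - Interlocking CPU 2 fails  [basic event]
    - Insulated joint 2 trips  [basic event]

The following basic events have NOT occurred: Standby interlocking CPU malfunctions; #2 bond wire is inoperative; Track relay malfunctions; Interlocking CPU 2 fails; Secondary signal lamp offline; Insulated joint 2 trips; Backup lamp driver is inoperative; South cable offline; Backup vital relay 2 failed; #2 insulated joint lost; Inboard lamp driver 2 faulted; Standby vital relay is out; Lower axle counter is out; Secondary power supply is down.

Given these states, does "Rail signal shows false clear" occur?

Power stage fails [OR]: Standby vital relay is out=not, Standby interlocking CPU malfunctions=not, #2 insulated joint lost=not → no input occurs → does not occur.
Detection branch lost [OR]: Backup lamp driver is inoperative=not, Power stage fails=not → no input occurs → does not occur.
Vital path fails [OR]: Lower axle counter is out=not, Secondary signal lamp offline=not → no input occurs → does not occur.
Interlocking logic down [OR]: South cable offline=not, #2 bond wire is inoperative=not → no input occurs → does not occur.
Signal drive down [AND]: Secondary power supply is down=not, Track relay malfunctions=not, Interlocking logic down=not → not all inputs occur → does not occur.
Track circuit inoperative [AND]: Signal drive down=not, Inboard lamp driver 2 faulted=not, Backup vital relay 2 failed=not → not all inputs occur → does not occur.
Power stage 2 down [OR]: Track circuit inoperative=not, Interlocking CPU 2 fails=not, Insulated joint 2 trips=not → no input occurs → does not occur.
Rail signal shows false clear [OR]: Detection branch lost=not, Vital path fails=not, Power stage 2 down=not → no input occurs → does not occur.

No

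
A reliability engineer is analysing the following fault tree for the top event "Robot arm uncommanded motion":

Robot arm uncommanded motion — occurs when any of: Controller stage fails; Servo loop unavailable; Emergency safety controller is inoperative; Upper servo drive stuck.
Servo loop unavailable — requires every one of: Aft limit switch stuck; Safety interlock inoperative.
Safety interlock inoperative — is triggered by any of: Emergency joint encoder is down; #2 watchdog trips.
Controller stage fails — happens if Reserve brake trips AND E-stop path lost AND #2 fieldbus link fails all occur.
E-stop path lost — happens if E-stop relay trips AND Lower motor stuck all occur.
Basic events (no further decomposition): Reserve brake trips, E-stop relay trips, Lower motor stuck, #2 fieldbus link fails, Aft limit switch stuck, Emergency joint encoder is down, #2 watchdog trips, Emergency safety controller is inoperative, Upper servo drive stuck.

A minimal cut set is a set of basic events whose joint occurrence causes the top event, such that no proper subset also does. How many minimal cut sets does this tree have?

E-stop path lost [AND]: one cut set from each child combined → 1 × 1 = 1 cut set(s).
Controller stage fails [AND]: one cut set from each child combined → 1 × 1 × 1 = 1 cut set(s).
Safety interlock inoperative [OR]: union of children's cut sets → 2 cut set(s).
Servo loop unavailable [AND]: one cut set from each child combined → 1 × 2 = 2 cut set(s).
Robot arm uncommanded motion [OR]: union of children's cut sets → 5 cut set(s).
Minimal cut sets: {#2 fieldbus link fails, E-stop relay trips, Lower motor stuck, Reserve brake trips}; {Aft limit switch stuck, Emergency joint encoder is down}; {#2 watchdog trips, Aft limit switch stuck}; {Emergency safety controller is inoperative}; {Upper servo drive stuck}.

5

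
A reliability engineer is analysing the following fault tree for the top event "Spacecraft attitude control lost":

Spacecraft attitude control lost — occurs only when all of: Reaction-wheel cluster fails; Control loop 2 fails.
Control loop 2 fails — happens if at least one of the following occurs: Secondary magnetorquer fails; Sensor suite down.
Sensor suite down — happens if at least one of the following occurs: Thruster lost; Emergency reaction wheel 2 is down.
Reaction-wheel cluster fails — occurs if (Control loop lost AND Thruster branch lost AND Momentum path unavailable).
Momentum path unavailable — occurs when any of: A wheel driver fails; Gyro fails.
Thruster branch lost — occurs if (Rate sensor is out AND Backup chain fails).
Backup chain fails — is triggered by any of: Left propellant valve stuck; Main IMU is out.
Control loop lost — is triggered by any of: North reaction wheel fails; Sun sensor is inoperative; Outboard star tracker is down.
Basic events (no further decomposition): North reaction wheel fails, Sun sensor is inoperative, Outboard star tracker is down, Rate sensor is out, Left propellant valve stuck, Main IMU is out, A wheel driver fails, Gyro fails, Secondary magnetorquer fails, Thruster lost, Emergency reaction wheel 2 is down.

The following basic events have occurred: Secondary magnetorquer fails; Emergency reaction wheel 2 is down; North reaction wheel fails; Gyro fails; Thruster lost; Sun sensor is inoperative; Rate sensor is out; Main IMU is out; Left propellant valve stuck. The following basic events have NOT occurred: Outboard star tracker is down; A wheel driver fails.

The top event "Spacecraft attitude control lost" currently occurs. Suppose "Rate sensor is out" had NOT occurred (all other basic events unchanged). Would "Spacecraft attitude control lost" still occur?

No

Counterfactual: set "Rate sensor is out" to not occurred.
Control loop lost [OR]: North reaction wheel fails=occurs, Sun sensor is inoperative=occurs, Outboard star tracker is down=not → at least one input occurs → occurs.
Backup chain fails [OR]: Left propellant valve stuck=occurs, Main IMU is out=occurs → at least one input occurs → occurs.
Thruster branch lost [AND]: Rate sensor is out=not, Backup chain fails=occurs → not all inputs occur → does not occur.
Momentum path unavailable [OR]: A wheel driver fails=not, Gyro fails=occurs → at least one input occurs → occurs.
Reaction-wheel cluster fails [AND]: Control loop lost=occurs, Thruster branch lost=not, Momentum path unavailable=occurs → not all inputs occur → does not occur.
Sensor suite down [OR]: Thruster lost=occurs, Emergency reaction wheel 2 is down=occurs → at least one input occurs → occurs.
Control loop 2 fails [OR]: Secondary magnetorquer fails=occurs, Sensor suite down=occurs → at least one input occurs → occurs.
Spacecraft attitude control lost [AND]: Reaction-wheel cluster fails=not, Control loop 2 fails=occurs → not all inputs occur → does not occur.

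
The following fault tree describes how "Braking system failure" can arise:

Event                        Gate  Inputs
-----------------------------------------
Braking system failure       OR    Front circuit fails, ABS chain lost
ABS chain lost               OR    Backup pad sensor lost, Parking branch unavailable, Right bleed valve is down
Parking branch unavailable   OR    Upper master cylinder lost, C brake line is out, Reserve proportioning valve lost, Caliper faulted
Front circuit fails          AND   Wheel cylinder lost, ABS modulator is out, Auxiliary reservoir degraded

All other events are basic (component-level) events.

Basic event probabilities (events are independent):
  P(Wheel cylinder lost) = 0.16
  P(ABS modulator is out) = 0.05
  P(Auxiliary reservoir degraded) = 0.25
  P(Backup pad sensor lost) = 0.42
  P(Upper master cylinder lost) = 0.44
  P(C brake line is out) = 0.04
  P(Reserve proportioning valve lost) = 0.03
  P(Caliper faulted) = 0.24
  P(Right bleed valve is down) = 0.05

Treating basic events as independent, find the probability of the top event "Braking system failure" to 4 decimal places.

P(Front circuit fails) [AND] = 0.16 × 0.05 × 0.25 = 0.002000
P(Parking branch unavailable) [OR] = 1 − (1−0.44) × (1−0.04) × (1−0.03) × (1−0.24) = 0.603681
P(ABS chain lost) [OR] = 1 − (1−0.42) × (1−0.603681) × (1−0.05) = 0.781628
P(Braking system failure) [OR] = 1 − (1−0.002000) × (1−0.781628) = 0.782065
Rounded to 4 decimal places: P(Braking system failure) ≈ 0.7821.

0.7821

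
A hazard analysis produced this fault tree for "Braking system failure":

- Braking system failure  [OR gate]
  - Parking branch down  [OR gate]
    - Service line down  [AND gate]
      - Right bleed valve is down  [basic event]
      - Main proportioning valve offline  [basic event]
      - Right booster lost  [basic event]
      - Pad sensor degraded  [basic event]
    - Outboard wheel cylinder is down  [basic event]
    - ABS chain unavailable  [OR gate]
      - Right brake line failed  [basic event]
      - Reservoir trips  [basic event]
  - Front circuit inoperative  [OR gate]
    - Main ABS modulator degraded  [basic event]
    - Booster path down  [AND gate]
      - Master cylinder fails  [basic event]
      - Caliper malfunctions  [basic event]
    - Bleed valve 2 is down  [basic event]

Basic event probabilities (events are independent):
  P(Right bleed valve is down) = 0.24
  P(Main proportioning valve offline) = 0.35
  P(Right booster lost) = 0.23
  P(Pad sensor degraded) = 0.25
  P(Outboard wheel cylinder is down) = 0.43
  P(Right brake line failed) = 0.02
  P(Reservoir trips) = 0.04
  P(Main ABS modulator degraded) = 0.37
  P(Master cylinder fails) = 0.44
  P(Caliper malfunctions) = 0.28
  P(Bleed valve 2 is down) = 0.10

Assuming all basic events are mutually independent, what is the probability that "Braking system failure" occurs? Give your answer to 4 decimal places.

0.7347

P(Service line down) [AND] = 0.24 × 0.35 × 0.23 × 0.25 = 0.004830
P(ABS chain unavailable) [OR] = 1 − (1−0.02) × (1−0.04) = 0.059200
P(Parking branch down) [OR] = 1 − (1−0.004830) × (1−0.43) × (1−0.059200) = 0.466334
P(Booster path down) [AND] = 0.44 × 0.28 = 0.123200
P(Front circuit inoperative) [OR] = 1 − (1−0.37) × (1−0.123200) × (1−0.10) = 0.502854
P(Braking system failure) [OR] = 1 − (1−0.466334) × (1−0.502854) = 0.734690
Rounded to 4 decimal places: P(Braking system failure) ≈ 0.7347.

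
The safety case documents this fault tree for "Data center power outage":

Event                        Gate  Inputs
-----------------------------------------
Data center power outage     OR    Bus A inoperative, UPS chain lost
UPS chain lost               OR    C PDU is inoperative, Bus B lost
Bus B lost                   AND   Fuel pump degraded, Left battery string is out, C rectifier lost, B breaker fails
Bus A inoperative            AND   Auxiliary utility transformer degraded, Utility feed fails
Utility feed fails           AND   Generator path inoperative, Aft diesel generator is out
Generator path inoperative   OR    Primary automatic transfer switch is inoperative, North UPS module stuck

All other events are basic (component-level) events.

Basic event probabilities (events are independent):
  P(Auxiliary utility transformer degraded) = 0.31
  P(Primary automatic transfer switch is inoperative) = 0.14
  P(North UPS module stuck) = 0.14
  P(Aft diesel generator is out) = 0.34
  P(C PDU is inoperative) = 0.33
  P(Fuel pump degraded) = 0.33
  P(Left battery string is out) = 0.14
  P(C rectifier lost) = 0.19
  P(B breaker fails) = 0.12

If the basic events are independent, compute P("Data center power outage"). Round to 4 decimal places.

P(Generator path inoperative) [OR] = 1 − (1−0.14) × (1−0.14) = 0.260400
P(Utility feed fails) [AND] = 0.260400 × 0.34 = 0.088536
P(Bus A inoperative) [AND] = 0.31 × 0.088536 = 0.027446
P(Bus B lost) [AND] = 0.33 × 0.14 × 0.19 × 0.12 = 0.001053
P(UPS chain lost) [OR] = 1 − (1−0.33) × (1−0.001053) = 0.330706
P(Data center power outage) [OR] = 1 − (1−0.027446) × (1−0.330706) = 0.349075
Rounded to 4 decimal places: P(Data center power outage) ≈ 0.3491.

0.3491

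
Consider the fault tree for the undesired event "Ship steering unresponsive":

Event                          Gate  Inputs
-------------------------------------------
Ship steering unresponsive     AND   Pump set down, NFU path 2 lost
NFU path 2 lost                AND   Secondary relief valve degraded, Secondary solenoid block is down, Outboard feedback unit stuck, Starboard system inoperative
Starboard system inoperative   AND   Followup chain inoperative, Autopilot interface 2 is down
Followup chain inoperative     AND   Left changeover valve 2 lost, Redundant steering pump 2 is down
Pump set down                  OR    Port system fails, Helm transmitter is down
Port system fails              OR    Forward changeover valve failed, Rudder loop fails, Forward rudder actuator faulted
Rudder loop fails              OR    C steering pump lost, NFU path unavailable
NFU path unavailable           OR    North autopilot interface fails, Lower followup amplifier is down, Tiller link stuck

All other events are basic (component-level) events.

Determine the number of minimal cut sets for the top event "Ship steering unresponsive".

7

NFU path unavailable [OR]: union of children's cut sets → 3 cut set(s).
Rudder loop fails [OR]: union of children's cut sets → 4 cut set(s).
Port system fails [OR]: union of children's cut sets → 6 cut set(s).
Pump set down [OR]: union of children's cut sets → 7 cut set(s).
Followup chain inoperative [AND]: one cut set from each child combined → 1 × 1 = 1 cut set(s).
Starboard system inoperative [AND]: one cut set from each child combined → 1 × 1 = 1 cut set(s).
NFU path 2 lost [AND]: one cut set from each child combined → 1 × 1 × 1 × 1 = 1 cut set(s).
Ship steering unresponsive [AND]: one cut set from each child combined → 7 × 1 = 7 cut set(s).
Minimal cut sets: {Autopilot interface 2 is down, Forward changeover valve failed, Left changeover valve 2 lost, Outboard feedback unit stuck, Redundant steering pump 2 is down, Secondary relief valve degraded, Secondary solenoid block is down}; {Autopilot interface 2 is down, C steering pump lost, Left changeover valve 2 lost, Outboard feedback unit stuck, Redundant steering pump 2 is down, Secondary relief valve degraded, Secondary solenoid block is down}; {Autopilot interface 2 is down, Left changeover valve 2 lost, North autopilot interface fails, Outboard feedback unit stuck, Redundant steering pump 2 is down, Secondary relief valve degraded, Secondary solenoid block is down}; {Autopilot interface 2 is down, Left changeover valve 2 lost, Lower followup amplifier is down, Outboard feedback unit stuck, Redundant steering pump 2 is down, Secondary relief valve degraded, Secondary solenoid block is down}; {Autopilot interface 2 is down, Left changeover valve 2 lost, Outboard feedback unit stuck, Redundant steering pump 2 is down, Secondary relief valve degraded, Secondary solenoid block is down, Tiller link stuck}; {Autopilot interface 2 is down, Forward rudder actuator faulted, Left changeover valve 2 lost, Outboard feedback unit stuck, Redundant steering pump 2 is down, Secondary relief valve degraded, Secondary solenoid block is down}; {Autopilot interface 2 is down, Helm transmitter is down, Left changeover valve 2 lost, Outboard feedback unit stuck, Redundant steering pump 2 is down, Secondary relief valve degraded, Secondary solenoid block is down}.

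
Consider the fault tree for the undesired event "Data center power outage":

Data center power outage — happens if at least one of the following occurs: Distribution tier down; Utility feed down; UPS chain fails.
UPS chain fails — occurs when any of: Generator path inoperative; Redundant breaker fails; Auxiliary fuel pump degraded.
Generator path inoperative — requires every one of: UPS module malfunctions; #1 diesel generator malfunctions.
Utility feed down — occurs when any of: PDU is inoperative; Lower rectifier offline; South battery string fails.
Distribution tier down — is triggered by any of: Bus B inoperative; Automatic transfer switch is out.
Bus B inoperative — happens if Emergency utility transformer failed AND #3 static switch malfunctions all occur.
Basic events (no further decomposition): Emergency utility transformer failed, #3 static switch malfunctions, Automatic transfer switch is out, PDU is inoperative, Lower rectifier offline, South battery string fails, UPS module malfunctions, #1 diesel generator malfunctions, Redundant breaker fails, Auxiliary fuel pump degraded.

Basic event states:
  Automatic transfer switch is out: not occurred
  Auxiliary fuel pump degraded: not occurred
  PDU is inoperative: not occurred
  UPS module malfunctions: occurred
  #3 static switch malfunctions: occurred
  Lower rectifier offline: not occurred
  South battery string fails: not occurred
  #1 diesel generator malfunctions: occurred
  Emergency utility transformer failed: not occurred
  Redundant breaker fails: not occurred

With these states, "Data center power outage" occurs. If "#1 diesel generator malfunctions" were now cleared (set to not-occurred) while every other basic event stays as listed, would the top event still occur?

Counterfactual: set "#1 diesel generator malfunctions" to not occurred.
Bus B inoperative [AND]: Emergency utility transformer failed=not, #3 static switch malfunctions=occurs → not all inputs occur → does not occur.
Distribution tier down [OR]: Bus B inoperative=not, Automatic transfer switch is out=not → no input occurs → does not occur.
Utility feed down [OR]: PDU is inoperative=not, Lower rectifier offline=not, South battery string fails=not → no input occurs → does not occur.
Generator path inoperative [AND]: UPS module malfunctions=occurs, #1 diesel generator malfunctions=not → not all inputs occur → does not occur.
UPS chain fails [OR]: Generator path inoperative=not, Redundant breaker fails=not, Auxiliary fuel pump degraded=not → no input occurs → does not occur.
Data center power outage [OR]: Distribution tier down=not, Utility feed down=not, UPS chain fails=not → no input occurs → does not occur.

No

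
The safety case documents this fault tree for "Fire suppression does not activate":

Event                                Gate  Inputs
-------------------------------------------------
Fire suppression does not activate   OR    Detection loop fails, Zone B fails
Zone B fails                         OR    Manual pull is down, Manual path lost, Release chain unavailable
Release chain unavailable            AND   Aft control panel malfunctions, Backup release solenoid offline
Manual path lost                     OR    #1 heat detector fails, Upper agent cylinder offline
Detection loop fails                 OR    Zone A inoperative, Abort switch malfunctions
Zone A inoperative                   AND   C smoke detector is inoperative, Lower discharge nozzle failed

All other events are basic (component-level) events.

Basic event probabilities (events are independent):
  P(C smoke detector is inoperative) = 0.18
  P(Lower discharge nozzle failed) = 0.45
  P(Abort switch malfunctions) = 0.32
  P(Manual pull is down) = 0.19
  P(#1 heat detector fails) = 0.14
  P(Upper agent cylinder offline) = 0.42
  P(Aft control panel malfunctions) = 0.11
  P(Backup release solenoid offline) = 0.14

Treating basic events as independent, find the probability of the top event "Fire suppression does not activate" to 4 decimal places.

0.7514

P(Zone A inoperative) [AND] = 0.18 × 0.45 = 0.081000
P(Detection loop fails) [OR] = 1 − (1−0.081000) × (1−0.32) = 0.375080
P(Manual path lost) [OR] = 1 − (1−0.14) × (1−0.42) = 0.501200
P(Release chain unavailable) [AND] = 0.11 × 0.14 = 0.015400
P(Zone B fails) [OR] = 1 − (1−0.19) × (1−0.501200) × (1−0.015400) = 0.602194
P(Fire suppression does not activate) [OR] = 1 − (1−0.375080) × (1−0.602194) = 0.751403
Rounded to 4 decimal places: P(Fire suppression does not activate) ≈ 0.7514.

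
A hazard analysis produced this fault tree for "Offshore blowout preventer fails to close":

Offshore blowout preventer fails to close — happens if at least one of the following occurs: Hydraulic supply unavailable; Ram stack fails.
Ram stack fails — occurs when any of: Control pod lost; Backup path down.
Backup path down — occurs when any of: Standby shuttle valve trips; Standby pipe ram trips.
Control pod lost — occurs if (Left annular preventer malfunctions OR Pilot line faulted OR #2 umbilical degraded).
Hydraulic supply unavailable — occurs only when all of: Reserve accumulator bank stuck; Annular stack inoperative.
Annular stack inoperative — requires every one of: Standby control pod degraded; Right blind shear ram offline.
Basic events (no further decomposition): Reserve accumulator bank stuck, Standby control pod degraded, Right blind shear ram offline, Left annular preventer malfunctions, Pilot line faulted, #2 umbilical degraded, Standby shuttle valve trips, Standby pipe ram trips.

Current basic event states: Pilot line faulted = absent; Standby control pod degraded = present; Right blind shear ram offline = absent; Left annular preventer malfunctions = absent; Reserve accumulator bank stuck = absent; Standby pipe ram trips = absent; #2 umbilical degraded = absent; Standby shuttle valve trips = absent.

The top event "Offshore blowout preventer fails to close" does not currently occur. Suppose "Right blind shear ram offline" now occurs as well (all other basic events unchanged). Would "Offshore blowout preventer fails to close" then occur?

Counterfactual: set "Right blind shear ram offline" to occurred.
Annular stack inoperative [AND]: Standby control pod degraded=occurs, Right blind shear ram offline=occurs → all inputs occur → occurs.
Hydraulic supply unavailable [AND]: Reserve accumulator bank stuck=not, Annular stack inoperative=occurs → not all inputs occur → does not occur.
Control pod lost [OR]: Left annular preventer malfunctions=not, Pilot line faulted=not, #2 umbilical degraded=not → no input occurs → does not occur.
Backup path down [OR]: Standby shuttle valve trips=not, Standby pipe ram trips=not → no input occurs → does not occur.
Ram stack fails [OR]: Control pod lost=not, Backup path down=not → no input occurs → does not occur.
Offshore blowout preventer fails to close [OR]: Hydraulic supply unavailable=not, Ram stack fails=not → no input occurs → does not occur.

No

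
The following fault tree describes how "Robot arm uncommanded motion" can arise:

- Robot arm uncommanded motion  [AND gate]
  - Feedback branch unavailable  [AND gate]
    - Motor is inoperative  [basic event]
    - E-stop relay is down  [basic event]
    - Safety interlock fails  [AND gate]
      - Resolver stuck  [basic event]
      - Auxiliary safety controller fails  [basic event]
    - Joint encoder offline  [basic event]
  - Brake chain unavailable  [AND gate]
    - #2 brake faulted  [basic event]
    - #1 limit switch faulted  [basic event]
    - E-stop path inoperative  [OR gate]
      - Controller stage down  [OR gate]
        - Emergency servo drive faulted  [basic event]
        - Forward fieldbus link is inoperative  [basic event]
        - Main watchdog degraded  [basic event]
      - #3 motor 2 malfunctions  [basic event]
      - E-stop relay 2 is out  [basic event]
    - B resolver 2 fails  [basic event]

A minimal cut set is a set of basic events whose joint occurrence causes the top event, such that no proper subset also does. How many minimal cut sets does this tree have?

Safety interlock fails [AND]: one cut set from each child combined → 1 × 1 = 1 cut set(s).
Feedback branch unavailable [AND]: one cut set from each child combined → 1 × 1 × 1 × 1 = 1 cut set(s).
Controller stage down [OR]: union of children's cut sets → 3 cut set(s).
E-stop path inoperative [OR]: union of children's cut sets → 5 cut set(s).
Brake chain unavailable [AND]: one cut set from each child combined → 1 × 1 × 5 × 1 = 5 cut set(s).
Robot arm uncommanded motion [AND]: one cut set from each child combined → 1 × 5 = 5 cut set(s).
Minimal cut sets: {#1 limit switch faulted, #2 brake faulted, Auxiliary safety controller fails, B resolver 2 fails, E-stop relay is down, Emergency servo drive faulted, Joint encoder offline, Motor is inoperative, Resolver stuck}; {#1 limit switch faulted, #2 brake faulted, Auxiliary safety controller fails, B resolver 2 fails, E-stop relay is down, Forward fieldbus link is inoperative, Joint encoder offline, Motor is inoperative, Resolver stuck}; {#1 limit switch faulted, #2 brake faulted, Auxiliary safety controller fails, B resolver 2 fails, E-stop relay is down, Joint encoder offline, Main watchdog degraded, Motor is inoperative, Resolver stuck}; {#1 limit switch faulted, #2 brake faulted, #3 motor 2 malfunctions, Auxiliary safety controller fails, B resolver 2 fails, E-stop relay is down, Joint encoder offline, Motor is inoperative, Resolver stuck}; {#1 limit switch faulted, #2 brake faulted, Auxiliary safety controller fails, B resolver 2 fails, E-stop relay 2 is out, E-stop relay is down, Joint encoder offline, Motor is inoperative, Resolver stuck}.

5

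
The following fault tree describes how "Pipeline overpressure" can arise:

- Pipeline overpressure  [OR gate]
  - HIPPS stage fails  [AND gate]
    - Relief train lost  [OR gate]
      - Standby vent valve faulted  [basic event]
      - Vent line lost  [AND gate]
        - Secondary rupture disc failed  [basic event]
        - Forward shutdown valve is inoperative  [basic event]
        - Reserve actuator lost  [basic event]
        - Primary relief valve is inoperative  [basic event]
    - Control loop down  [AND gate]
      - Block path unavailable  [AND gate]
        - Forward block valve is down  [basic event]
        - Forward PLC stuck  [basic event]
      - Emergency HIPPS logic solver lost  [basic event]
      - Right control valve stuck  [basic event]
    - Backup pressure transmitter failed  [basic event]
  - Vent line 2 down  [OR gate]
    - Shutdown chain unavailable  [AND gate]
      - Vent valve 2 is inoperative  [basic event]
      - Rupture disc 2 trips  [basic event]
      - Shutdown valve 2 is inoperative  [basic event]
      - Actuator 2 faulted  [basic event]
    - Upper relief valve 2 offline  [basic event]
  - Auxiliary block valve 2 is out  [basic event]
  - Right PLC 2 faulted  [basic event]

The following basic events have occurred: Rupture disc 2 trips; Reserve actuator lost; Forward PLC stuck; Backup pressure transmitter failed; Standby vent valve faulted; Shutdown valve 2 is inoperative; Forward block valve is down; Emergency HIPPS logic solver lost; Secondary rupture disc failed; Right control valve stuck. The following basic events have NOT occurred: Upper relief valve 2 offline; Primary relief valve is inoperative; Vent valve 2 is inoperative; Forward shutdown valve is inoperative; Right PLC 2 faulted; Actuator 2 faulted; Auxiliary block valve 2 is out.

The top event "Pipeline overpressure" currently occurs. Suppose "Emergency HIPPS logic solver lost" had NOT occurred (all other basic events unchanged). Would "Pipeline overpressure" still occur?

No

Counterfactual: set "Emergency HIPPS logic solver lost" to not occurred.
Vent line lost [AND]: Secondary rupture disc failed=occurs, Forward shutdown valve is inoperative=not, Reserve actuator lost=occurs, Primary relief valve is inoperative=not → not all inputs occur → does not occur.
Relief train lost [OR]: Standby vent valve faulted=occurs, Vent line lost=not → at least one input occurs → occurs.
Block path unavailable [AND]: Forward block valve is down=occurs, Forward PLC stuck=occurs → all inputs occur → occurs.
Control loop down [AND]: Block path unavailable=occurs, Emergency HIPPS logic solver lost=not, Right control valve stuck=occurs → not all inputs occur → does not occur.
HIPPS stage fails [AND]: Relief train lost=occurs, Control loop down=not, Backup pressure transmitter failed=occurs → not all inputs occur → does not occur.
Shutdown chain unavailable [AND]: Vent valve 2 is inoperative=not, Rupture disc 2 trips=occurs, Shutdown valve 2 is inoperative=occurs, Actuator 2 faulted=not → not all inputs occur → does not occur.
Vent line 2 down [OR]: Shutdown chain unavailable=not, Upper relief valve 2 offline=not → no input occurs → does not occur.
Pipeline overpressure [OR]: HIPPS stage fails=not, Vent line 2 down=not, Auxiliary block valve 2 is out=not, Right PLC 2 faulted=not → no input occurs → does not occur.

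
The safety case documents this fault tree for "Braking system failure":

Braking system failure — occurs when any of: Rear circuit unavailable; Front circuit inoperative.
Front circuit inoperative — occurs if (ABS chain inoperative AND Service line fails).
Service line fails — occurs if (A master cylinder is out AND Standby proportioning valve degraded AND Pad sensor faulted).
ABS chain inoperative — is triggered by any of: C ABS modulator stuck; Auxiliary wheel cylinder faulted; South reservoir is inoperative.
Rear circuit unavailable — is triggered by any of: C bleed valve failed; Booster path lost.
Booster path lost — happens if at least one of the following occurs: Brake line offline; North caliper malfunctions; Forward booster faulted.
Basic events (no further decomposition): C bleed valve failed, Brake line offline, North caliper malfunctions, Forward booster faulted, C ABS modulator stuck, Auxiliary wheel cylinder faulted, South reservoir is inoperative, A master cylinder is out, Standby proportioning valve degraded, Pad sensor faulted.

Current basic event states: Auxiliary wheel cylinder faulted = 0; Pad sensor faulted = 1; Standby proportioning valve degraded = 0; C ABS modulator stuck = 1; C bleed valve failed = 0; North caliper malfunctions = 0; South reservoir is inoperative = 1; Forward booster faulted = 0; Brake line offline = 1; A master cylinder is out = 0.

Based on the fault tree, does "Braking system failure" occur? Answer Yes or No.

Yes

Booster path lost [OR]: Brake line offline=occurs, North caliper malfunctions=not, Forward booster faulted=not → at least one input occurs → occurs.
Rear circuit unavailable [OR]: C bleed valve failed=not, Booster path lost=occurs → at least one input occurs → occurs.
ABS chain inoperative [OR]: C ABS modulator stuck=occurs, Auxiliary wheel cylinder faulted=not, South reservoir is inoperative=occurs → at least one input occurs → occurs.
Service line fails [AND]: A master cylinder is out=not, Standby proportioning valve degraded=not, Pad sensor faulted=occurs → not all inputs occur → does not occur.
Front circuit inoperative [AND]: ABS chain inoperative=occurs, Service line fails=not → not all inputs occur → does not occur.
Braking system failure [OR]: Rear circuit unavailable=occurs, Front circuit inoperative=not → at least one input occurs → occurs.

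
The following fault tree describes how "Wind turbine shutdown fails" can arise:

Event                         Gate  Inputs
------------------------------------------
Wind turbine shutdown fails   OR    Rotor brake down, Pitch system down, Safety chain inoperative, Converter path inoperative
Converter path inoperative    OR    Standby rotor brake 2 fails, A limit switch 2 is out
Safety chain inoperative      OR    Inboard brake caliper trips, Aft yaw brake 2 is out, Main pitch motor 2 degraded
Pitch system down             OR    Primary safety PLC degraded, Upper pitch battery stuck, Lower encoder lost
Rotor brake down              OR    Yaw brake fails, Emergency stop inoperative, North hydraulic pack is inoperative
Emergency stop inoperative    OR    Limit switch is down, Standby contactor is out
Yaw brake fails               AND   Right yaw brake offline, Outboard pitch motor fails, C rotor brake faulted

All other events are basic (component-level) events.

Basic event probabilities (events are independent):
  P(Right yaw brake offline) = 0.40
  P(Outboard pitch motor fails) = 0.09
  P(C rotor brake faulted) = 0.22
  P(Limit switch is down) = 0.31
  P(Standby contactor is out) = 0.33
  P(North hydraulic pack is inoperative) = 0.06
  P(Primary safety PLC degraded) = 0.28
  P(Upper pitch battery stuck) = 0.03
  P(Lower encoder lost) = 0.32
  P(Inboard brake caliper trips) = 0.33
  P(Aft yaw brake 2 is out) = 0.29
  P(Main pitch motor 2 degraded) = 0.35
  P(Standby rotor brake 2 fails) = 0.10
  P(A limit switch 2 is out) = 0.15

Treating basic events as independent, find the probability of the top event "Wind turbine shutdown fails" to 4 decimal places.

0.9516

P(Yaw brake fails) [AND] = 0.40 × 0.09 × 0.22 = 0.007920
P(Emergency stop inoperative) [OR] = 1 − (1−0.31) × (1−0.33) = 0.537700
P(Rotor brake down) [OR] = 1 − (1−0.007920) × (1−0.537700) × (1−0.06) = 0.568880
P(Pitch system down) [OR] = 1 − (1−0.28) × (1−0.03) × (1−0.32) = 0.525088
P(Safety chain inoperative) [OR] = 1 − (1−0.33) × (1−0.29) × (1−0.35) = 0.690795
P(Converter path inoperative) [OR] = 1 − (1−0.10) × (1−0.15) = 0.235000
P(Wind turbine shutdown fails) [OR] = 1 − (1−0.568880) × (1−0.525088) × (1−0.690795) × (1−0.235000) = 0.951569
Rounded to 4 decimal places: P(Wind turbine shutdown fails) ≈ 0.9516.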